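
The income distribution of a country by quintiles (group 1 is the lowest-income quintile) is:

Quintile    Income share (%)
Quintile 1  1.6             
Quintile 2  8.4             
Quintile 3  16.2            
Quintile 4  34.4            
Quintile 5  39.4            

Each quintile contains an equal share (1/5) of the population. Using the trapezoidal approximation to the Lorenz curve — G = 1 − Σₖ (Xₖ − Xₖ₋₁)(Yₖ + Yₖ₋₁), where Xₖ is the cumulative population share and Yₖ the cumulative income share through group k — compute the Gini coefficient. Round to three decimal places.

0.406

Cumulative income shares Yₖ: 0.0160, 0.1000, 0.2620, 0.6060, 1.0000
Σ (Xₖ−Xₖ₋₁)(Yₖ+Yₖ₋₁) = (1/5)(0.0160+0.0000) + (1/5)(0.1000+0.0160) + (1/5)(0.2620+0.1000) + (1/5)(0.6060+0.2620) + (1/5)(1.0000+0.6060)
  = 0.0032 + 0.0232 + 0.0724 + 0.1736 + 0.3212 = 0.5936
G = 1 − 0.5936 = 0.4064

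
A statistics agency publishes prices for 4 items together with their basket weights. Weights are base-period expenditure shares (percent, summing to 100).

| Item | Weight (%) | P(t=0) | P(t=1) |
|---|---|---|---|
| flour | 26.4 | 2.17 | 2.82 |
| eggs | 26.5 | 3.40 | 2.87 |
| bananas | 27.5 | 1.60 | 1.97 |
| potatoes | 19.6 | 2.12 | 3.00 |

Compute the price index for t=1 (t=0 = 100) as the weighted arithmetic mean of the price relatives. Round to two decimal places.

flour: 26.4 × (2.82/2.17) = 26.4 × 1.299539 = 34.3078
eggs: 26.5 × (2.87/3.40) = 26.5 × 0.844118 = 22.3691
bananas: 27.5 × (1.97/1.60) = 27.5 × 1.231250 = 33.8594
potatoes: 19.6 × (3.00/2.12) = 19.6 × 1.415094 = 27.7358
Index = Σ wᵢ·(p₁ᵢ/p₀ᵢ) = 34.3078 + 22.3691 + 33.8594 + 27.7358 = 118.2722

118.27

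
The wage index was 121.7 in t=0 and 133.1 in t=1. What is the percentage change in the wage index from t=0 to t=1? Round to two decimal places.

Change = (133.1 − 121.7) / 121.7 × 100
       = 11.4 / 121.7 × 100 = 9.3673%

9.37%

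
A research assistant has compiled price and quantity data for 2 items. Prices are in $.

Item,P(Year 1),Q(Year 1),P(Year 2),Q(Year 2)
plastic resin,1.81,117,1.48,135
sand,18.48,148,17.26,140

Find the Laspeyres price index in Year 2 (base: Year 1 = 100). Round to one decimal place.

92.6

Laspeyres price index uses base-period quantities as weights.
ΣP(Year 2)·Q(Year 1) = 1.48×117 + 17.26×148 = 173.16 + 2554.48 = 2727.64
ΣP(Year 1)·Q(Year 1) = 1.81×117 + 18.48×148 = 211.77 + 2735.04 = 2946.81
Index = 2727.64 / 2946.81 × 100 = 92.5625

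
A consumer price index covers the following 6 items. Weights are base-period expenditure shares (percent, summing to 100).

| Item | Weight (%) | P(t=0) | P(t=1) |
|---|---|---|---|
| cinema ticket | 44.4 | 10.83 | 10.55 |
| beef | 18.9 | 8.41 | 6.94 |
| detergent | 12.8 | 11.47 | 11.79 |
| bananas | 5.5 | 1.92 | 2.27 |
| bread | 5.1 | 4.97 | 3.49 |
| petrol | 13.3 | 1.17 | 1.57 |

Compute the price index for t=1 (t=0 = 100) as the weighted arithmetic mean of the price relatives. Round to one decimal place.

99.9

cinema ticket: 44.4 × (10.55/10.83) = 44.4 × 0.974146 = 43.2521
beef: 18.9 × (6.94/8.41) = 18.9 × 0.825208 = 15.5964
detergent: 12.8 × (11.79/11.47) = 12.8 × 1.027899 = 13.1571
bananas: 5.5 × (2.27/1.92) = 5.5 × 1.182292 = 6.5026
bread: 5.1 × (3.49/4.97) = 5.1 × 0.702213 = 3.5813
petrol: 13.3 × (1.57/1.17) = 13.3 × 1.341880 = 17.8470
Index = Σ wᵢ·(p₁ᵢ/p₀ᵢ) = 43.2521 + 15.5964 + 13.1571 + 6.5026 + 3.5813 + 17.8470 = 99.9365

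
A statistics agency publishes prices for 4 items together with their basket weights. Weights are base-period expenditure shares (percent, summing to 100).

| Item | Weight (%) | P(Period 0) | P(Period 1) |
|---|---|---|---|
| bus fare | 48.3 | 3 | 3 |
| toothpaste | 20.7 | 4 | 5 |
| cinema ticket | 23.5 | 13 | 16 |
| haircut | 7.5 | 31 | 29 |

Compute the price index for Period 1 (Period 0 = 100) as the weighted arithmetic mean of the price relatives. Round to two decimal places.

bus fare: 48.3 × (3/3) = 48.3 × 1.000000 = 48.3000
toothpaste: 20.7 × (5/4) = 20.7 × 1.250000 = 25.8750
cinema ticket: 23.5 × (16/13) = 23.5 × 1.230769 = 28.9231
haircut: 7.5 × (29/31) = 7.5 × 0.935484 = 7.0161
Index = Σ wᵢ·(p₁ᵢ/p₀ᵢ) = 48.3000 + 25.8750 + 28.9231 + 7.0161 = 110.1142

110.11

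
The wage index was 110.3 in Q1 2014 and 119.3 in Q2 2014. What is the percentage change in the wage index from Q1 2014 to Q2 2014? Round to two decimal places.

8.16%

Change = (119.3 − 110.3) / 110.3 × 100
       = 9.0 / 110.3 × 100 = 8.1596%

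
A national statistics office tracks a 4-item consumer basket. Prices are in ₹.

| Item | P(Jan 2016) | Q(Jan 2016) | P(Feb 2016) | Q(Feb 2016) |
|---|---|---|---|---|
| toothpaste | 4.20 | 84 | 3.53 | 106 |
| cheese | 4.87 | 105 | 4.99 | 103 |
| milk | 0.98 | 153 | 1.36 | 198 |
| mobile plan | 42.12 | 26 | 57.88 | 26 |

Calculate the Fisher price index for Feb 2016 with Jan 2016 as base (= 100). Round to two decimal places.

119.59

Laspeyres component (base-period weights):
ΣP(Feb 2016)Q(Jan 2016) = 3.53×84 + 4.99×105 + 1.36×153 + 57.88×26 = 296.52 + 523.95 + 208.08 + 1504.88 = 2533.43
ΣP(Jan 2016)Q(Jan 2016) = 4.20×84 + 4.87×105 + 0.98×153 + 42.12×26 = 352.8 + 511.35 + 149.94 + 1095.12 = 2109.21
L = 2533.43 / 2109.21 × 100 = 120.1127
Paasche component (current-period weights):
ΣP(Feb 2016)Q(Feb 2016) = 3.53×106 + 4.99×103 + 1.36×198 + 57.88×26 = 374.18 + 513.97 + 269.28 + 1504.88 = 2662.31
ΣP(Jan 2016)Q(Feb 2016) = 4.20×106 + 4.87×103 + 0.98×198 + 42.12×26 = 445.2 + 501.61 + 194.04 + 1095.12 = 2235.97
P = 2662.31 / 2235.97 × 100 = 119.0673
Fisher = √(L × P) = √(120.1127 × 119.0673) = 119.5889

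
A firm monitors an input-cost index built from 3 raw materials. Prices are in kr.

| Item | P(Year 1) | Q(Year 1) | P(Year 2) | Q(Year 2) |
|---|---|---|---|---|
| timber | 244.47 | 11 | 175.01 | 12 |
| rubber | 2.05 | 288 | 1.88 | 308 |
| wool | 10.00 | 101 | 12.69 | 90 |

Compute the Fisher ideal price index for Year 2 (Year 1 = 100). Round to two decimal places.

86.48

Laspeyres component (base-period weights):
ΣP(Year 2)Q(Year 1) = 175.01×11 + 1.88×288 + 12.69×101 = 1925.11 + 541.44 + 1281.69 = 3748.24
ΣP(Year 1)Q(Year 1) = 244.47×11 + 2.05×288 + 10.00×101 = 2689.17 + 590.4 + 1010 = 4289.57
L = 3748.24 / 4289.57 × 100 = 87.3803
Paasche component (current-period weights):
ΣP(Year 2)Q(Year 2) = 175.01×12 + 1.88×308 + 12.69×90 = 2100.12 + 579.04 + 1142.1 = 3821.26
ΣP(Year 1)Q(Year 2) = 244.47×12 + 2.05×308 + 10.00×90 = 2933.64 + 631.4 + 900 = 4465.04
P = 3821.26 / 4465.04 × 100 = 85.5818
Fisher = √(L × P) = √(87.3803 × 85.5818) = 86.4764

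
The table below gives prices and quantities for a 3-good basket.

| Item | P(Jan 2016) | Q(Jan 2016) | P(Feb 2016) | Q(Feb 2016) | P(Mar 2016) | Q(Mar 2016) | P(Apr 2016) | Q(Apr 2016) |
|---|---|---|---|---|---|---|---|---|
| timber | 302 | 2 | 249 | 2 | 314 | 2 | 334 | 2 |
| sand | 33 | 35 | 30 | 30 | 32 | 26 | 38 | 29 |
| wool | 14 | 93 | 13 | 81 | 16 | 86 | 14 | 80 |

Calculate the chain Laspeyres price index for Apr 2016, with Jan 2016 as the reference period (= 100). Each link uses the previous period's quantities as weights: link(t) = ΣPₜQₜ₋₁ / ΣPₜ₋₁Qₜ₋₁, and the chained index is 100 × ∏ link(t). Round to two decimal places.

106.88

Link Jan 2016→Feb 2016:
ΣP(Feb 2016)Q(Jan 2016) = 249×2 + 30×35 + 13×93 = 498 + 1050 + 1209 = 2757
ΣP(Jan 2016)Q(Jan 2016) = 302×2 + 33×35 + 14×93 = 604 + 1155 + 1302 = 3061
link = 2757/3061 = 0.900686
Link Feb 2016→Mar 2016:
ΣP(Mar 2016)Q(Feb 2016) = 314×2 + 32×30 + 16×81 = 628 + 960 + 1296 = 2884
ΣP(Feb 2016)Q(Feb 2016) = 249×2 + 30×30 + 13×81 = 498 + 900 + 1053 = 2451
link = 2884/2451 = 1.176663
Link Mar 2016→Apr 2016:
ΣP(Apr 2016)Q(Mar 2016) = 334×2 + 38×26 + 14×86 = 668 + 988 + 1204 = 2860
ΣP(Mar 2016)Q(Mar 2016) = 314×2 + 32×26 + 16×86 = 628 + 832 + 1376 = 2836
link = 2860/2836 = 1.008463
Chained index = 100 × 0.900686 × 1.176663 × 1.008463 = 106.8772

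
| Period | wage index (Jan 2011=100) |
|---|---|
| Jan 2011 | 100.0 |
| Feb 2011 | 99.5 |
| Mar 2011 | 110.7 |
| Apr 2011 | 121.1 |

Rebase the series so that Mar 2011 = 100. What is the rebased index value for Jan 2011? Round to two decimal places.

Rebased(Jan 2011) = 100.0 / 110.7 × 100 = 90.3342

90.33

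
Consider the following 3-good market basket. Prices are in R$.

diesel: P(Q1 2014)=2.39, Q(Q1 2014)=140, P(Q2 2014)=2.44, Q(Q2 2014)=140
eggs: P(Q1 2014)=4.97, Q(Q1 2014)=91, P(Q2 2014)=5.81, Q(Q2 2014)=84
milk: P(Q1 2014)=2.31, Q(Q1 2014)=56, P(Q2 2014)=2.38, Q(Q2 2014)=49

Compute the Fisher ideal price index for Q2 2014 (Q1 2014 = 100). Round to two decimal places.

109.45

Laspeyres component (base-period weights):
ΣP(Q2 2014)Q(Q1 2014) = 2.44×140 + 5.81×91 + 2.38×56 = 341.6 + 528.71 + 133.28 = 1003.59
ΣP(Q1 2014)Q(Q1 2014) = 2.39×140 + 4.97×91 + 2.31×56 = 334.6 + 452.27 + 129.36 = 916.23
L = 1003.59 / 916.23 × 100 = 109.5347
Paasche component (current-period weights):
ΣP(Q2 2014)Q(Q2 2014) = 2.44×140 + 5.81×84 + 2.38×49 = 341.6 + 488.04 + 116.62 = 946.26
ΣP(Q1 2014)Q(Q2 2014) = 2.39×140 + 4.97×84 + 2.31×49 = 334.6 + 417.48 + 113.19 = 865.27
P = 946.26 / 865.27 × 100 = 109.3601
Fisher = √(L × P) = √(109.5347 × 109.3601) = 109.4474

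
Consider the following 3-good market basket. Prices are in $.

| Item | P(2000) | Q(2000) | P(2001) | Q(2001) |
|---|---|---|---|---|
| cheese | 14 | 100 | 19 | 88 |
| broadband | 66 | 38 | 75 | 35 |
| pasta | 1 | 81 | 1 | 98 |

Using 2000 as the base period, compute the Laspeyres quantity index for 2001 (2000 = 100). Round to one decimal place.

Laspeyres quantity index uses base-period prices as weights.
ΣP(2000)·Q(2001) = 14×88 + 66×35 + 1×98 = 1232 + 2310 + 98 = 3640
ΣP(2000)·Q(2000) = 14×100 + 66×38 + 1×81 = 1400 + 2508 + 81 = 3989
Index = 3640 / 3989 × 100 = 91.2509

91.3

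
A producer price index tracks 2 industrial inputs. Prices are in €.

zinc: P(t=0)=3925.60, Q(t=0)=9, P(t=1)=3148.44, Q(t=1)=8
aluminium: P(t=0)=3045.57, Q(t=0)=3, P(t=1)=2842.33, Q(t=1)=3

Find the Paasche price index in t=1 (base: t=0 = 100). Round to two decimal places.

83.16

Paasche price index uses current-period quantities as weights.
ΣP(t=1)·Q(t=1) = 3148.44×8 + 2842.33×3 = 25187.52 + 8526.99 = 33714.51
ΣP(t=0)·Q(t=1) = 3925.60×8 + 3045.57×3 = 31404.8 + 9136.71 = 40541.51
Index = 33714.51 / 40541.51 × 100 = 83.1605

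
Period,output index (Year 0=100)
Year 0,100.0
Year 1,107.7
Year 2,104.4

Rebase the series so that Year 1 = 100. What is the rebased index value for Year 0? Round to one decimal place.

92.9

Rebased(Year 0) = 100.0 / 107.7 × 100 = 92.8505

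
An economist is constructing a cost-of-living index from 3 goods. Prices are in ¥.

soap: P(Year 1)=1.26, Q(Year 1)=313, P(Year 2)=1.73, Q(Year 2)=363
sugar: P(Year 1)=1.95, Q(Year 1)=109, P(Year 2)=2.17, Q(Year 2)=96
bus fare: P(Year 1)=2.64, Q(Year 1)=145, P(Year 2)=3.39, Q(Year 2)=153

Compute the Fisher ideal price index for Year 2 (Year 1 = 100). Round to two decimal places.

128.75

Laspeyres component (base-period weights):
ΣP(Year 2)Q(Year 1) = 1.73×313 + 2.17×109 + 3.39×145 = 541.49 + 236.53 + 491.55 = 1269.57
ΣP(Year 1)Q(Year 1) = 1.26×313 + 1.95×109 + 2.64×145 = 394.38 + 212.55 + 382.8 = 989.73
L = 1269.57 / 989.73 × 100 = 128.2744
Paasche component (current-period weights):
ΣP(Year 2)Q(Year 2) = 1.73×363 + 2.17×96 + 3.39×153 = 627.99 + 208.32 + 518.67 = 1354.98
ΣP(Year 1)Q(Year 2) = 1.26×363 + 1.95×96 + 2.64×153 = 457.38 + 187.2 + 403.92 = 1048.5
P = 1354.98 / 1048.5 × 100 = 129.2303
Fisher = √(L × P) = √(128.2744 × 129.2303) = 128.7515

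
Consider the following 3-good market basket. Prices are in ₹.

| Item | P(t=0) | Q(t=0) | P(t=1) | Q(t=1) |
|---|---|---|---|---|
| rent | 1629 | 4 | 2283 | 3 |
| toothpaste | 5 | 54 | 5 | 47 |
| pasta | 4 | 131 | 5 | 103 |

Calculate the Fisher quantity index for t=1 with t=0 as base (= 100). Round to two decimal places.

Laspeyres component (base-period weights):
ΣP(t=0)Q(t=1) = 1629×3 + 5×47 + 4×103 = 4887 + 235 + 412 = 5534
ΣP(t=0)Q(t=0) = 1629×4 + 5×54 + 4×131 = 6516 + 270 + 524 = 7310
L = 5534 / 7310 × 100 = 75.7045
Paasche component (current-period weights):
ΣP(t=1)Q(t=1) = 2283×3 + 5×47 + 5×103 = 6849 + 235 + 515 = 7599
ΣP(t=1)Q(t=0) = 2283×4 + 5×54 + 5×131 = 9132 + 270 + 655 = 10057
P = 7599 / 10057 × 100 = 75.5593
Fisher = √(L × P) = √(75.7045 × 75.5593) = 75.6319

75.63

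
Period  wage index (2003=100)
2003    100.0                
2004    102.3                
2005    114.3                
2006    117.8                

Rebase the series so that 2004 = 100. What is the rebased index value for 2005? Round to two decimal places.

Rebased(2005) = 114.3 / 102.3 × 100 = 111.7302

111.73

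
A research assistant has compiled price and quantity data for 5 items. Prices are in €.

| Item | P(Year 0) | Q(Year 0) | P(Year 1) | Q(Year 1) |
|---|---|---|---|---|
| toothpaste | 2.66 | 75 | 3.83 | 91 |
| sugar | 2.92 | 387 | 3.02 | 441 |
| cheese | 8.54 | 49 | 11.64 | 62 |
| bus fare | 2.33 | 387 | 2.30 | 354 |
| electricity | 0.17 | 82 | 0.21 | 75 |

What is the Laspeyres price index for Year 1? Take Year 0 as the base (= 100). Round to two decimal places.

110.14

Laspeyres price index uses base-period quantities as weights.
ΣP(Year 1)·Q(Year 0) = 3.83×75 + 3.02×387 + 11.64×49 + 2.30×387 + 0.21×82 = 287.25 + 1168.74 + 570.36 + 890.1 + 17.22 = 2933.67
ΣP(Year 0)·Q(Year 0) = 2.66×75 + 2.92×387 + 8.54×49 + 2.33×387 + 0.17×82 = 199.5 + 1130.04 + 418.46 + 901.71 + 13.94 = 2663.65
Index = 2933.67 / 2663.65 × 100 = 110.1372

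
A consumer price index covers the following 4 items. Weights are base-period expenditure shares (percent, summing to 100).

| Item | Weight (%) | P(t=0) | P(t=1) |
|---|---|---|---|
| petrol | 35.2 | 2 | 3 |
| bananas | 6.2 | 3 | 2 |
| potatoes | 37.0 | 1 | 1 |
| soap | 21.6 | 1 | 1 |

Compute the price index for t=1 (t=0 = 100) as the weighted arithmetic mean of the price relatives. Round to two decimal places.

petrol: 35.2 × (3/2) = 35.2 × 1.500000 = 52.8000
bananas: 6.2 × (2/3) = 6.2 × 0.666667 = 4.1333
potatoes: 37.0 × (1/1) = 37.0 × 1.000000 = 37.0000
soap: 21.6 × (1/1) = 21.6 × 1.000000 = 21.6000
Index = Σ wᵢ·(p₁ᵢ/p₀ᵢ) = 52.8000 + 4.1333 + 37.0000 + 21.6000 = 115.5333

115.53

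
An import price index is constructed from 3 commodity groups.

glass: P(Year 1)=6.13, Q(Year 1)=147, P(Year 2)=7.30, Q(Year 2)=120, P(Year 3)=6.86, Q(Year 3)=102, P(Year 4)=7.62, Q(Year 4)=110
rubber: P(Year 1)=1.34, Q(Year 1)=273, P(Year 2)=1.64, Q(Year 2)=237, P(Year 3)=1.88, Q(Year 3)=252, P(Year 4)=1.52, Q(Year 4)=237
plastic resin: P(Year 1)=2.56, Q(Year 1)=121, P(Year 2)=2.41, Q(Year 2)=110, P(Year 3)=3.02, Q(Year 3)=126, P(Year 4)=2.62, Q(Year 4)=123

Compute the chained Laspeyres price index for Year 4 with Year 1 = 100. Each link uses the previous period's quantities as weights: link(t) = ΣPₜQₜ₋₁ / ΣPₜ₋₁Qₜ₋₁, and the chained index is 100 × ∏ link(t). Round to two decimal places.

Link Year 1→Year 2:
ΣP(Year 2)Q(Year 1) = 7.30×147 + 1.64×273 + 2.41×121 = 1073.1 + 447.72 + 291.61 = 1812.43
ΣP(Year 1)Q(Year 1) = 6.13×147 + 1.34×273 + 2.56×121 = 901.11 + 365.82 + 309.76 = 1576.69
link = 1812.43/1576.69 = 1.149516
Link Year 2→Year 3:
ΣP(Year 3)Q(Year 2) = 6.86×120 + 1.88×237 + 3.02×110 = 823.2 + 445.56 + 332.2 = 1600.96
ΣP(Year 2)Q(Year 2) = 7.30×120 + 1.64×237 + 2.41×110 = 876 + 388.68 + 265.1 = 1529.78
link = 1600.96/1529.78 = 1.046530
Link Year 3→Year 4:
ΣP(Year 4)Q(Year 3) = 7.62×102 + 1.52×252 + 2.62×126 = 777.24 + 383.04 + 330.12 = 1490.4
ΣP(Year 3)Q(Year 3) = 6.86×102 + 1.88×252 + 3.02×126 = 699.72 + 473.76 + 380.52 = 1554
link = 1490.4/1554 = 0.959073
Chained index = 100 × 1.149516 × 1.046530 × 0.959073 = 115.3767

115.38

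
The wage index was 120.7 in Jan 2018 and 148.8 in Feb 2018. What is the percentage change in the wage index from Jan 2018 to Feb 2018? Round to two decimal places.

23.28%

Change = (148.8 − 120.7) / 120.7 × 100
       = 28.1 / 120.7 × 100 = 23.2809%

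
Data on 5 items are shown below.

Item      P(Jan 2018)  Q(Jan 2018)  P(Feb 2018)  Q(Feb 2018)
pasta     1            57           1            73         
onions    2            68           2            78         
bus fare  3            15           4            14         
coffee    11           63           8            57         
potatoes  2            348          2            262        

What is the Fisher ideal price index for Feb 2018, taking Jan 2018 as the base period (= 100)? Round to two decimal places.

Laspeyres component (base-period weights):
ΣP(Feb 2018)Q(Jan 2018) = 1×57 + 2×68 + 4×15 + 8×63 + 2×348 = 57 + 136 + 60 + 504 + 696 = 1453
ΣP(Jan 2018)Q(Jan 2018) = 1×57 + 2×68 + 3×15 + 11×63 + 2×348 = 57 + 136 + 45 + 693 + 696 = 1627
L = 1453 / 1627 × 100 = 89.3055
Paasche component (current-period weights):
ΣP(Feb 2018)Q(Feb 2018) = 1×73 + 2×78 + 4×14 + 8×57 + 2×262 = 73 + 156 + 56 + 456 + 524 = 1265
ΣP(Jan 2018)Q(Feb 2018) = 1×73 + 2×78 + 3×14 + 11×57 + 2×262 = 73 + 156 + 42 + 627 + 524 = 1422
P = 1265 / 1422 × 100 = 88.9592
Fisher = √(L × P) = √(89.3055 × 88.9592) = 89.1322

89.13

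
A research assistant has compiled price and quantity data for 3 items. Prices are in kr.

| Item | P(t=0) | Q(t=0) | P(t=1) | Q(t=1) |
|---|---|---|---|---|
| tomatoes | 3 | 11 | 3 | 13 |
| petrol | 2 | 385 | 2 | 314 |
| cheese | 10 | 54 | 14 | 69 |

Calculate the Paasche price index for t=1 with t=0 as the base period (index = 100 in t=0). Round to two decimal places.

120.34

Paasche price index uses current-period quantities as weights.
ΣP(t=1)·Q(t=1) = 3×13 + 2×314 + 14×69 = 39 + 628 + 966 = 1633
ΣP(t=0)·Q(t=1) = 3×13 + 2×314 + 10×69 = 39 + 628 + 690 = 1357
Index = 1633 / 1357 × 100 = 120.3390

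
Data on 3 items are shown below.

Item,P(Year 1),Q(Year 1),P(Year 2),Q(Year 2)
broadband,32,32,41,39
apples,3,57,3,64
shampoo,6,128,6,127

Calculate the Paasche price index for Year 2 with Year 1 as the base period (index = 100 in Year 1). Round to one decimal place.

115.9

Paasche price index uses current-period quantities as weights.
ΣP(Year 2)·Q(Year 2) = 41×39 + 3×64 + 6×127 = 1599 + 192 + 762 = 2553
ΣP(Year 1)·Q(Year 2) = 32×39 + 3×64 + 6×127 = 1248 + 192 + 762 = 2202
Index = 2553 / 2202 × 100 = 115.9401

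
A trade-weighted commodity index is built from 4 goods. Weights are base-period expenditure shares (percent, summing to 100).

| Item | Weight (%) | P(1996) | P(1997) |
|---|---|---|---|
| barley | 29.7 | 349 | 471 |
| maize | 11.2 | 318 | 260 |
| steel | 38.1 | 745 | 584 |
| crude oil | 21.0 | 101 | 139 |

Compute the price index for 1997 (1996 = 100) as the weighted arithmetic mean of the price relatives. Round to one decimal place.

108.0

barley: 29.7 × (471/349) = 29.7 × 1.349570 = 40.0822
maize: 11.2 × (260/318) = 11.2 × 0.817610 = 9.1572
steel: 38.1 × (584/745) = 38.1 × 0.783893 = 29.8663
crude oil: 21.0 × (139/101) = 21.0 × 1.376238 = 28.9010
Index = Σ wᵢ·(p₁ᵢ/p₀ᵢ) = 40.0822 + 9.1572 + 29.8663 + 28.9010 = 108.0068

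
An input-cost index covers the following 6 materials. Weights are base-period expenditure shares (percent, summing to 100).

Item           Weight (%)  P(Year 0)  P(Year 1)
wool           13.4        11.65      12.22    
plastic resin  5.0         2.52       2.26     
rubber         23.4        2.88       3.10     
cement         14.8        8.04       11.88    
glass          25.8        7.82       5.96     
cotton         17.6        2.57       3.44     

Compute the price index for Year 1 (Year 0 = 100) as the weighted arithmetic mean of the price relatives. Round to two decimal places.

108.82

wool: 13.4 × (12.22/11.65) = 13.4 × 1.048927 = 14.0556
plastic resin: 5.0 × (2.26/2.52) = 5.0 × 0.896825 = 4.4841
rubber: 23.4 × (3.10/2.88) = 23.4 × 1.076389 = 25.1875
cement: 14.8 × (11.88/8.04) = 14.8 × 1.477612 = 21.8687
glass: 25.8 × (5.96/7.82) = 25.8 × 0.762148 = 19.6634
cotton: 17.6 × (3.44/2.57) = 17.6 × 1.338521 = 23.5580
Index = Σ wᵢ·(p₁ᵢ/p₀ᵢ) = 14.0556 + 4.4841 + 25.1875 + 21.8687 + 19.6634 + 23.5580 = 108.8173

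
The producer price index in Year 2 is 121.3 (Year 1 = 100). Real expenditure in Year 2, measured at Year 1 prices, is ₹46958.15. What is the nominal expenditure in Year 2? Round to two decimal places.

Nominal = Real × (Index/100) = 46958.15 × (121.3/100)
        = 46958.15 × 1.213 = 56960.2360

56960.24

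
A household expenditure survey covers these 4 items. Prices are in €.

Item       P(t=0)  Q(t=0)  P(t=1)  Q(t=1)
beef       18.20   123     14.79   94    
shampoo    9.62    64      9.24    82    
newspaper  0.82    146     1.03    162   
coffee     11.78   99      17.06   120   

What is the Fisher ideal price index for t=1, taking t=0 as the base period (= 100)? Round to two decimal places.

Laspeyres component (base-period weights):
ΣP(t=1)Q(t=0) = 14.79×123 + 9.24×64 + 1.03×146 + 17.06×99 = 1819.17 + 591.36 + 150.38 + 1688.94 = 4249.85
ΣP(t=0)Q(t=0) = 18.20×123 + 9.62×64 + 0.82×146 + 11.78×99 = 2238.6 + 615.68 + 119.72 + 1166.22 = 4140.22
L = 4249.85 / 4140.22 × 100 = 102.6479
Paasche component (current-period weights):
ΣP(t=1)Q(t=1) = 14.79×94 + 9.24×82 + 1.03×162 + 17.06×120 = 1390.26 + 757.68 + 166.86 + 2047.2 = 4362
ΣP(t=0)Q(t=1) = 18.20×94 + 9.62×82 + 0.82×162 + 11.78×120 = 1710.8 + 788.84 + 132.84 + 1413.6 = 4046.08
P = 4362 / 4046.08 × 100 = 107.8081
Fisher = √(L × P) = √(102.6479 × 107.8081) = 105.1964

105.20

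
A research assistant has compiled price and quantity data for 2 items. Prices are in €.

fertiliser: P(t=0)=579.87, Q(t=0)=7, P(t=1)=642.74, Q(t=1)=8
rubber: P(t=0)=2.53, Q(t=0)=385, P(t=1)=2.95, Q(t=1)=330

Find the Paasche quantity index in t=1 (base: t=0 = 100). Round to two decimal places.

Paasche quantity index uses current-period prices as weights.
ΣP(t=1)·Q(t=1) = 642.74×8 + 2.95×330 = 5141.92 + 973.5 = 6115.42
ΣP(t=1)·Q(t=0) = 642.74×7 + 2.95×385 = 4499.18 + 1135.75 = 5634.93
Index = 6115.42 / 5634.93 × 100 = 108.5270

108.53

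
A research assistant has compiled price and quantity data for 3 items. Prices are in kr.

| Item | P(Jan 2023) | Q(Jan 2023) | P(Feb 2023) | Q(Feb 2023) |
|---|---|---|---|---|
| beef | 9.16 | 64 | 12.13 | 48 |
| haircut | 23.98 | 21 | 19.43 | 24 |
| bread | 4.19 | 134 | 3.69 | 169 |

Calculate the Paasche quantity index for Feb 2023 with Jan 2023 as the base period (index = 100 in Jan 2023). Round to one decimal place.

Paasche quantity index uses current-period prices as weights.
ΣP(Feb 2023)·Q(Feb 2023) = 12.13×48 + 19.43×24 + 3.69×169 = 582.24 + 466.32 + 623.61 = 1672.17
ΣP(Feb 2023)·Q(Jan 2023) = 12.13×64 + 19.43×21 + 3.69×134 = 776.32 + 408.03 + 494.46 = 1678.81
Index = 1672.17 / 1678.81 × 100 = 99.6045

99.6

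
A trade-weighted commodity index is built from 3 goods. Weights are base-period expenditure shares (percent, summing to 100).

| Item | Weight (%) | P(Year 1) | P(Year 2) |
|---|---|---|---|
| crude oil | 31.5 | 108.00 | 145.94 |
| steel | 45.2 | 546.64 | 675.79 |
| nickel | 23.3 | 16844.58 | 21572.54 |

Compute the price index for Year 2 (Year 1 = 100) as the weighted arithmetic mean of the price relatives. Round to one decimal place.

128.3

crude oil: 31.5 × (145.94/108.00) = 31.5 × 1.351296 = 42.5658
steel: 45.2 × (675.79/546.64) = 45.2 × 1.236262 = 55.8790
nickel: 23.3 × (21572.54/16844.58) = 23.3 × 1.280681 = 29.8399
Index = Σ wᵢ·(p₁ᵢ/p₀ᵢ) = 42.5658 + 55.8790 + 29.8399 = 128.2847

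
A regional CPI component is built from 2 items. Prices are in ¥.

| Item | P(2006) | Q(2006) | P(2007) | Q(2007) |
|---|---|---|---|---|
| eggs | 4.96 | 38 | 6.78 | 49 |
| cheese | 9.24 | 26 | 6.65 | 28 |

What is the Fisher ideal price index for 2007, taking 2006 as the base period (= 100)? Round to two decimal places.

Laspeyres component (base-period weights):
ΣP(2007)Q(2006) = 6.78×38 + 6.65×26 = 257.64 + 172.9 = 430.54
ΣP(2006)Q(2006) = 4.96×38 + 9.24×26 = 188.48 + 240.24 = 428.72
L = 430.54 / 428.72 × 100 = 100.4245
Paasche component (current-period weights):
ΣP(2007)Q(2007) = 6.78×49 + 6.65×28 = 332.22 + 186.2 = 518.42
ΣP(2006)Q(2007) = 4.96×49 + 9.24×28 = 243.04 + 258.72 = 501.76
P = 518.42 / 501.76 × 100 = 103.3203
Fisher = √(L × P) = √(100.4245 × 103.3203) = 101.8621

101.86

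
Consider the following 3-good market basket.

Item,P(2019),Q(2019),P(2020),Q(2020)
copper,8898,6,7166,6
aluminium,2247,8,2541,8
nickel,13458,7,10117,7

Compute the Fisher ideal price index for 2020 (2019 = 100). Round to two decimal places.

81.02

Laspeyres component (base-period weights):
ΣP(2020)Q(2019) = 7166×6 + 2541×8 + 10117×7 = 42996 + 20328 + 70819 = 134143
ΣP(2019)Q(2019) = 8898×6 + 2247×8 + 13458×7 = 53388 + 17976 + 94206 = 165570
L = 134143 / 165570 × 100 = 81.0189
Paasche component (current-period weights):
ΣP(2020)Q(2020) = 7166×6 + 2541×8 + 10117×7 = 42996 + 20328 + 70819 = 134143
ΣP(2019)Q(2020) = 8898×6 + 2247×8 + 13458×7 = 53388 + 17976 + 94206 = 165570
P = 134143 / 165570 × 100 = 81.0189
Fisher = √(L × P) = √(81.0189 × 81.0189) = 81.0189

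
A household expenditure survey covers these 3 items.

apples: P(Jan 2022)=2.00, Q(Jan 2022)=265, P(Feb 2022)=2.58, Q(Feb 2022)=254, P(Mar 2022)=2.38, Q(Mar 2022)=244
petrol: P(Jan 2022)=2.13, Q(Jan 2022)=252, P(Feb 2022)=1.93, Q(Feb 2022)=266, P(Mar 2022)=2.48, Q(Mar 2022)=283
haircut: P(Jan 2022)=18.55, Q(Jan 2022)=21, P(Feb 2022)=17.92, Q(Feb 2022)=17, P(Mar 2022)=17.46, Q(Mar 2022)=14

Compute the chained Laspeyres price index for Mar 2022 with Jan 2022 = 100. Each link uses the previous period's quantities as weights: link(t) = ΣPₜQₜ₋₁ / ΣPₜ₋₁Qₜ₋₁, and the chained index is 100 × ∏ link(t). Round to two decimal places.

Link Jan 2022→Feb 2022:
ΣP(Feb 2022)Q(Jan 2022) = 2.58×265 + 1.93×252 + 17.92×21 = 683.7 + 486.36 + 376.32 = 1546.38
ΣP(Jan 2022)Q(Jan 2022) = 2.00×265 + 2.13×252 + 18.55×21 = 530 + 536.76 + 389.55 = 1456.31
link = 1546.38/1456.31 = 1.061848
Link Feb 2022→Mar 2022:
ΣP(Mar 2022)Q(Feb 2022) = 2.38×254 + 2.48×266 + 17.46×17 = 604.52 + 659.68 + 296.82 = 1561.02
ΣP(Feb 2022)Q(Feb 2022) = 2.58×254 + 1.93×266 + 17.92×17 = 655.32 + 513.38 + 304.64 = 1473.34
link = 1561.02/1473.34 = 1.059511
Chained index = 100 × 1.061848 × 1.059511 = 112.5040

112.50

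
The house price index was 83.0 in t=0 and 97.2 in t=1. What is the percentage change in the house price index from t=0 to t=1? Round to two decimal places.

Change = (97.2 − 83.0) / 83.0 × 100
       = 14.2 / 83.0 × 100 = 17.1084%

17.11%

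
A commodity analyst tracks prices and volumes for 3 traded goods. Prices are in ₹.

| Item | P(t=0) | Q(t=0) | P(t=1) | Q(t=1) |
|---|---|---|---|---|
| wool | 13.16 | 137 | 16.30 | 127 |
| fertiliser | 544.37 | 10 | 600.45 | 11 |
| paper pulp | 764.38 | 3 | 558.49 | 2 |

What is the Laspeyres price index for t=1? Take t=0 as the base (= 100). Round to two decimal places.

103.91

Laspeyres price index uses base-period quantities as weights.
ΣP(t=1)·Q(t=0) = 16.30×137 + 600.45×10 + 558.49×3 = 2233.1 + 6004.5 + 1675.47 = 9913.07
ΣP(t=0)·Q(t=0) = 13.16×137 + 544.37×10 + 764.38×3 = 1802.92 + 5443.7 + 2293.14 = 9539.76
Index = 9913.07 / 9539.76 × 100 = 103.9132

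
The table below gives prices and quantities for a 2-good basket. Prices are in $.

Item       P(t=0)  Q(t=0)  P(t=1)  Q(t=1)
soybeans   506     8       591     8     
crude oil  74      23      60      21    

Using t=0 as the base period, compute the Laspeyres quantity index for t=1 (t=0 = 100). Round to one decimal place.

97.4

Laspeyres quantity index uses base-period prices as weights.
ΣP(t=0)·Q(t=1) = 506×8 + 74×21 = 4048 + 1554 = 5602
ΣP(t=0)·Q(t=0) = 506×8 + 74×23 = 4048 + 1702 = 5750
Index = 5602 / 5750 × 100 = 97.4261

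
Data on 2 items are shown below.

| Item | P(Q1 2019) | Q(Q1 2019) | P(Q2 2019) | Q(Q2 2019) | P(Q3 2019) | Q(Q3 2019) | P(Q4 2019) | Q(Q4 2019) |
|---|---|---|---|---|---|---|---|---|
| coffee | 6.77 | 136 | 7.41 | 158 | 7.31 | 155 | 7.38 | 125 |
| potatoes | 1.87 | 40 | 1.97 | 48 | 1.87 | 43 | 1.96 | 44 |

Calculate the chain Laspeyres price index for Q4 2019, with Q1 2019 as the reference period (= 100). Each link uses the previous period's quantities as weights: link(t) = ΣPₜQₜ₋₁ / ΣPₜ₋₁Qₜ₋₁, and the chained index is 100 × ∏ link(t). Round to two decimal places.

Link Q1 2019→Q2 2019:
ΣP(Q2 2019)Q(Q1 2019) = 7.41×136 + 1.97×40 = 1007.76 + 78.8 = 1086.56
ΣP(Q1 2019)Q(Q1 2019) = 6.77×136 + 1.87×40 = 920.72 + 74.8 = 995.52
link = 1086.56/995.52 = 1.091450
Link Q2 2019→Q3 2019:
ΣP(Q3 2019)Q(Q2 2019) = 7.31×158 + 1.87×48 = 1154.98 + 89.76 = 1244.74
ΣP(Q2 2019)Q(Q2 2019) = 7.41×158 + 1.97×48 = 1170.78 + 94.56 = 1265.34
link = 1244.74/1265.34 = 0.983720
Link Q3 2019→Q4 2019:
ΣP(Q4 2019)Q(Q3 2019) = 7.38×155 + 1.96×43 = 1143.9 + 84.28 = 1228.18
ΣP(Q3 2019)Q(Q3 2019) = 7.31×155 + 1.87×43 = 1133.05 + 80.41 = 1213.46
link = 1228.18/1213.46 = 1.012131
Chained index = 100 × 1.091450 × 0.983720 × 1.012131 = 108.6705

108.67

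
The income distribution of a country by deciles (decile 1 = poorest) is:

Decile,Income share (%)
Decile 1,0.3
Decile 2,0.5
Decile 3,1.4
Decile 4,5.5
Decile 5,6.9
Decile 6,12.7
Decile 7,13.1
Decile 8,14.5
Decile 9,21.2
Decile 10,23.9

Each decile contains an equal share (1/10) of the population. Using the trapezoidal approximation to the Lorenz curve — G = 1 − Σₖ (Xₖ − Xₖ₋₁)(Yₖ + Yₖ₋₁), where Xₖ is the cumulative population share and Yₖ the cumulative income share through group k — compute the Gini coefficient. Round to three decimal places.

Cumulative income shares Yₖ: 0.0030, 0.0080, 0.0220, 0.0770, 0.1460, 0.2730, 0.4040, 0.5490, 0.7610, 1.0000
Σ (Xₖ−Xₖ₋₁)(Yₖ+Yₖ₋₁) = (1/10)(0.0030+0.0000) + (1/10)(0.0080+0.0030) + (1/10)(0.0220+0.0080) + (1/10)(0.0770+0.0220) + (1/10)(0.1460+0.0770) + (1/10)(0.2730+0.1460) + (1/10)(0.4040+0.2730) + (1/10)(0.5490+0.4040) + (1/10)(0.7610+0.5490) + (1/10)(1.0000+0.7610)
  = 0.0003 + 0.0011 + 0.0030 + 0.0099 + 0.0223 + 0.0419 + 0.0677 + 0.0953 + 0.1310 + 0.1761 = 0.5486
G = 1 − 0.5486 = 0.4514

0.451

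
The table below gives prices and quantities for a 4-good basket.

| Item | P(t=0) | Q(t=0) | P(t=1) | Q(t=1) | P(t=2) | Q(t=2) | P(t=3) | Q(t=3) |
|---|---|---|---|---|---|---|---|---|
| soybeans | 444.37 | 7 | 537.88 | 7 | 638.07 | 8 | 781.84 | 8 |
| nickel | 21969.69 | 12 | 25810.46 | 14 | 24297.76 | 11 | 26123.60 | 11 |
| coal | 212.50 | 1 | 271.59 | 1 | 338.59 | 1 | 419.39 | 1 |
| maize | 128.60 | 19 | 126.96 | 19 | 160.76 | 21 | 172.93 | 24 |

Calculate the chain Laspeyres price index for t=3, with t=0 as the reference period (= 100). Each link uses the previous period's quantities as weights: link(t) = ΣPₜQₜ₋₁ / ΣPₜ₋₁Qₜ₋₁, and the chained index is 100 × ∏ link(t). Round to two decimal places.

Link t=0→t=1:
ΣP(t=1)Q(t=0) = 537.88×7 + 25810.46×12 + 271.59×1 + 126.96×19 = 3765.16 + 309725.52 + 271.59 + 2412.24 = 316174.51
ΣP(t=0)Q(t=0) = 444.37×7 + 21969.69×12 + 212.50×1 + 128.60×19 = 3110.59 + 263636.28 + 212.5 + 2443.4 = 269402.77
link = 316174.51/269402.77 = 1.173613
Link t=1→t=2:
ΣP(t=2)Q(t=1) = 638.07×7 + 24297.76×14 + 338.59×1 + 160.76×19 = 4466.49 + 340168.64 + 338.59 + 3054.44 = 348028.16
ΣP(t=1)Q(t=1) = 537.88×7 + 25810.46×14 + 271.59×1 + 126.96×19 = 3765.16 + 361346.44 + 271.59 + 2412.24 = 367795.43
link = 348028.16/367795.43 = 0.946255
Link t=2→t=3:
ΣP(t=3)Q(t=2) = 781.84×8 + 26123.60×11 + 419.39×1 + 172.93×21 = 6254.72 + 287359.6 + 419.39 + 3631.53 = 297665.24
ΣP(t=2)Q(t=2) = 638.07×8 + 24297.76×11 + 338.59×1 + 160.76×21 = 5104.56 + 267275.36 + 338.59 + 3375.96 = 276094.47
link = 297665.24/276094.47 = 1.078128
Chained index = 100 × 1.173613 × 0.946255 × 1.078128 = 119.7301

119.73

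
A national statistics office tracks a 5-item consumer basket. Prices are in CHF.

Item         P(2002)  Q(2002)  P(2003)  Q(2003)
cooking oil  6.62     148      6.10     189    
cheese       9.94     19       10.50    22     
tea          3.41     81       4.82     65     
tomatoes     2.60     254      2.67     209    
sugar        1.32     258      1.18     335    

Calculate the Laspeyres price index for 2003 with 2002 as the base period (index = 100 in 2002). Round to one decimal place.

Laspeyres price index uses base-period quantities as weights.
ΣP(2003)·Q(2002) = 6.10×148 + 10.50×19 + 4.82×81 + 2.67×254 + 1.18×258 = 902.8 + 199.5 + 390.42 + 678.18 + 304.44 = 2475.34
ΣP(2002)·Q(2002) = 6.62×148 + 9.94×19 + 3.41×81 + 2.60×254 + 1.32×258 = 979.76 + 188.86 + 276.21 + 660.4 + 340.56 = 2445.79
Index = 2475.34 / 2445.79 × 100 = 101.2082

101.2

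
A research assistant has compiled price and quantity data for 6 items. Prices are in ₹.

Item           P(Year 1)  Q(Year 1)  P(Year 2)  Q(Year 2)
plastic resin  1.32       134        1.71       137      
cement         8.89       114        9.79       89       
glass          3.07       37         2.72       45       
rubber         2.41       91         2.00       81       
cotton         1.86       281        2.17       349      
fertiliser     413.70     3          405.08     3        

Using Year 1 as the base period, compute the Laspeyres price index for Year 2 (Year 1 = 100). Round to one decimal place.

105.0

Laspeyres price index uses base-period quantities as weights.
ΣP(Year 2)·Q(Year 1) = 1.71×134 + 9.79×114 + 2.72×37 + 2.00×91 + 2.17×281 + 405.08×3 = 229.14 + 1116.06 + 100.64 + 182 + 609.77 + 1215.24 = 3452.85
ΣP(Year 1)·Q(Year 1) = 1.32×134 + 8.89×114 + 3.07×37 + 2.41×91 + 1.86×281 + 413.70×3 = 176.88 + 1013.46 + 113.59 + 219.31 + 522.66 + 1241.1 = 3287
Index = 3452.85 / 3287 × 100 = 105.0456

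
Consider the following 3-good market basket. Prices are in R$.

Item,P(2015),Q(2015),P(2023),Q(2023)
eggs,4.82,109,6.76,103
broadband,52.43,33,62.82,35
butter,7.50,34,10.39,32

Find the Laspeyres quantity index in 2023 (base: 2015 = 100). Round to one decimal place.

102.4

Laspeyres quantity index uses base-period prices as weights.
ΣP(2015)·Q(2023) = 4.82×103 + 52.43×35 + 7.50×32 = 496.46 + 1835.05 + 240 = 2571.51
ΣP(2015)·Q(2015) = 4.82×109 + 52.43×33 + 7.50×34 = 525.38 + 1730.19 + 255 = 2510.57
Index = 2571.51 / 2510.57 × 100 = 102.4273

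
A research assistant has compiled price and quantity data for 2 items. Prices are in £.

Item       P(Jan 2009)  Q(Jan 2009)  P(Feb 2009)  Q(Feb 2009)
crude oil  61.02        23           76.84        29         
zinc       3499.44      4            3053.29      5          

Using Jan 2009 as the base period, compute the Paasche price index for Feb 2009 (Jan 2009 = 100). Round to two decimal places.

Paasche price index uses current-period quantities as weights.
ΣP(Feb 2009)·Q(Feb 2009) = 76.84×29 + 3053.29×5 = 2228.36 + 15266.45 = 17494.81
ΣP(Jan 2009)·Q(Feb 2009) = 61.02×29 + 3499.44×5 = 1769.58 + 17497.2 = 19266.78
Index = 17494.81 / 19266.78 × 100 = 90.8030

90.80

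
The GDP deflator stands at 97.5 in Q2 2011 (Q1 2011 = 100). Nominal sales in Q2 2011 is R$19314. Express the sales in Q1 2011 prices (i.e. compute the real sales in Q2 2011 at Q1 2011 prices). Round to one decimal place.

Real = Nominal ÷ (Index/100) = 19314 ÷ (97.5/100)
     = 19314 ÷ 0.975 = 19809.2308

19809.2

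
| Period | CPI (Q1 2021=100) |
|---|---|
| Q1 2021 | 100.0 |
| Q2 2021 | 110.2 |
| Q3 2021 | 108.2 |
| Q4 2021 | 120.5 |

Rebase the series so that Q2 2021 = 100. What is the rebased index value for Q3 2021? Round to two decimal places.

Rebased(Q3 2021) = 108.2 / 110.2 × 100 = 98.1851

98.19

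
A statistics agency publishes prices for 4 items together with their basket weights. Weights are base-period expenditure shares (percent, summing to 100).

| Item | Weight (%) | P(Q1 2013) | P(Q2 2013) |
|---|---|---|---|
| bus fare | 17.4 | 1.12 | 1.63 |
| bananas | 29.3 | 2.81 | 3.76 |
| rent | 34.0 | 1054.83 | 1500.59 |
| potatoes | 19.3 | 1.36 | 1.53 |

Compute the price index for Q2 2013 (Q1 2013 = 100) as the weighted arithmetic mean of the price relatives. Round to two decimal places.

bus fare: 17.4 × (1.63/1.12) = 17.4 × 1.455357 = 25.3232
bananas: 29.3 × (3.76/2.81) = 29.3 × 1.338078 = 39.2057
rent: 34.0 × (1500.59/1054.83) = 34.0 × 1.422589 = 48.3680
potatoes: 19.3 × (1.53/1.36) = 19.3 × 1.125000 = 21.7125
Index = Σ wᵢ·(p₁ᵢ/p₀ᵢ) = 25.3232 + 39.2057 + 48.3680 + 21.7125 = 134.6094

134.61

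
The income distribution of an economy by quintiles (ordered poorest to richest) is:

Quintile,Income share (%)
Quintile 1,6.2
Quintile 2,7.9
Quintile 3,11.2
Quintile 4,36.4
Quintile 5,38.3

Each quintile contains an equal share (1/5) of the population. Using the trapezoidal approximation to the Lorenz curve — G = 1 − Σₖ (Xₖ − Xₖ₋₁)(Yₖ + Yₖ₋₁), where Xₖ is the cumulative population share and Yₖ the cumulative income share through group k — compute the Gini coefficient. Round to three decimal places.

0.371

Cumulative income shares Yₖ: 0.0620, 0.1410, 0.2530, 0.6170, 1.0000
Σ (Xₖ−Xₖ₋₁)(Yₖ+Yₖ₋₁) = (1/5)(0.0620+0.0000) + (1/5)(0.1410+0.0620) + (1/5)(0.2530+0.1410) + (1/5)(0.6170+0.2530) + (1/5)(1.0000+0.6170)
  = 0.0124 + 0.0406 + 0.0788 + 0.1740 + 0.3234 = 0.6292
G = 1 − 0.6292 = 0.3708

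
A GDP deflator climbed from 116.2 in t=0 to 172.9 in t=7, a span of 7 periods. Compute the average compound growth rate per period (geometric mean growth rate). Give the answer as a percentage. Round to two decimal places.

5.84%

Growth factor = (172.9/116.2)^(1/7) = (1.487952)^(1/7) = 1.058414
Growth rate = 1.058414 − 1 = 0.058414 = 5.8414%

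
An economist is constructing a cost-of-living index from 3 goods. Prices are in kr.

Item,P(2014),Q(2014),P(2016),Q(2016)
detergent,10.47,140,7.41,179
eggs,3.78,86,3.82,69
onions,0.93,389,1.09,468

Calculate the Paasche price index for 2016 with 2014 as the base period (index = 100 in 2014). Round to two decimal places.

Paasche price index uses current-period quantities as weights.
ΣP(2016)·Q(2016) = 7.41×179 + 3.82×69 + 1.09×468 = 1326.39 + 263.58 + 510.12 = 2100.09
ΣP(2014)·Q(2016) = 10.47×179 + 3.78×69 + 0.93×468 = 1874.13 + 260.82 + 435.24 = 2570.19
Index = 2100.09 / 2570.19 × 100 = 81.7095

81.71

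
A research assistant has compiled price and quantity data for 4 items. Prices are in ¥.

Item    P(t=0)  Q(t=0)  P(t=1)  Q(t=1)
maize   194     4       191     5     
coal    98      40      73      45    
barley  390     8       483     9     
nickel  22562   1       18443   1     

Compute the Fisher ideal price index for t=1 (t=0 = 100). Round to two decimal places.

Laspeyres component (base-period weights):
ΣP(t=1)Q(t=0) = 191×4 + 73×40 + 483×8 + 18443×1 = 764 + 2920 + 3864 + 18443 = 25991
ΣP(t=0)Q(t=0) = 194×4 + 98×40 + 390×8 + 22562×1 = 776 + 3920 + 3120 + 22562 = 30378
L = 25991 / 30378 × 100 = 85.5586
Paasche component (current-period weights):
ΣP(t=1)Q(t=1) = 191×5 + 73×45 + 483×9 + 18443×1 = 955 + 3285 + 4347 + 18443 = 27030
ΣP(t=0)Q(t=1) = 194×5 + 98×45 + 390×9 + 22562×1 = 970 + 4410 + 3510 + 22562 = 31452
P = 27030 / 31452 × 100 = 85.9405
Fisher = √(L × P) = √(85.5586 × 85.9405) = 85.7493

85.75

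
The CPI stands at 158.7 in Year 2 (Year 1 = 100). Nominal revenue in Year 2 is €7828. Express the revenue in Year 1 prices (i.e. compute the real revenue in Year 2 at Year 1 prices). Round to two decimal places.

Real = Nominal ÷ (Index/100) = 7828 ÷ (158.7/100)
     = 7828 ÷ 1.587 = 4932.5772

4932.58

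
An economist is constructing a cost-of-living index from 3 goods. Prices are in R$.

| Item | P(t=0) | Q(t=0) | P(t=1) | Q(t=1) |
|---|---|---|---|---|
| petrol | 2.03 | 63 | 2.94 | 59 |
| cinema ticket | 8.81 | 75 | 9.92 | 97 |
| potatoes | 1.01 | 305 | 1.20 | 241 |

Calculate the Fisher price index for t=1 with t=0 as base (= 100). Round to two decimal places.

Laspeyres component (base-period weights):
ΣP(t=1)Q(t=0) = 2.94×63 + 9.92×75 + 1.20×305 = 185.22 + 744 + 366 = 1295.22
ΣP(t=0)Q(t=0) = 2.03×63 + 8.81×75 + 1.01×305 = 127.89 + 660.75 + 308.05 = 1096.69
L = 1295.22 / 1096.69 × 100 = 118.1027
Paasche component (current-period weights):
ΣP(t=1)Q(t=1) = 2.94×59 + 9.92×97 + 1.20×241 = 173.46 + 962.24 + 289.2 = 1424.9
ΣP(t=0)Q(t=1) = 2.03×59 + 8.81×97 + 1.01×241 = 119.77 + 854.57 + 243.41 = 1217.75
P = 1424.9 / 1217.75 × 100 = 117.0109
Fisher = √(L × P) = √(118.1027 × 117.0109) = 117.5555

117.56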